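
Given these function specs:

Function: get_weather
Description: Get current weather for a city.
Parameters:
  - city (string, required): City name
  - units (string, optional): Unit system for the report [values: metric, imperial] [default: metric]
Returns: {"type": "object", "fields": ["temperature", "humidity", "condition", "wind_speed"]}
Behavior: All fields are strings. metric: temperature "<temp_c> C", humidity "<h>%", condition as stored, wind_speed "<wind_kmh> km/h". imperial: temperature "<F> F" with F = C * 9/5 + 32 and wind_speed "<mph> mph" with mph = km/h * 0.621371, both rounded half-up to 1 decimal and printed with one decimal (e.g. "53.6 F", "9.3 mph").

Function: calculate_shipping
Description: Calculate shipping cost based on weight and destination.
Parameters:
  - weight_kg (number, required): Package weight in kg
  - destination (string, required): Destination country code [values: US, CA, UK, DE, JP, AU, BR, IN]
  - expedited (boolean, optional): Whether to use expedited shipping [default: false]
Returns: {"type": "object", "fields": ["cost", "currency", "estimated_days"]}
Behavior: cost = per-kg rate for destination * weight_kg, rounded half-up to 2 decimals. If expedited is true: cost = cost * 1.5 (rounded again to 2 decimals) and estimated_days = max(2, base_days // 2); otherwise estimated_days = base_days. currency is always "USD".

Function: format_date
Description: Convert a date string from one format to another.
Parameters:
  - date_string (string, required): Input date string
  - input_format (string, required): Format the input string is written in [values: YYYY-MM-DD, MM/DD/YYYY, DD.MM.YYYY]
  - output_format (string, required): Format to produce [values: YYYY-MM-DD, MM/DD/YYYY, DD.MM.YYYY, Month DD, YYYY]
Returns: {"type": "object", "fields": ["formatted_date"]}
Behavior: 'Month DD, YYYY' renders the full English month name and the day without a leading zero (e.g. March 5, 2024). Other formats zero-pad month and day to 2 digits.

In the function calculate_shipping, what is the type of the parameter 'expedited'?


The calculate_shipping spec declares:
  - expedited (boolean, optional): Whether to use expedited shipping [default: false]
Type:
boolean


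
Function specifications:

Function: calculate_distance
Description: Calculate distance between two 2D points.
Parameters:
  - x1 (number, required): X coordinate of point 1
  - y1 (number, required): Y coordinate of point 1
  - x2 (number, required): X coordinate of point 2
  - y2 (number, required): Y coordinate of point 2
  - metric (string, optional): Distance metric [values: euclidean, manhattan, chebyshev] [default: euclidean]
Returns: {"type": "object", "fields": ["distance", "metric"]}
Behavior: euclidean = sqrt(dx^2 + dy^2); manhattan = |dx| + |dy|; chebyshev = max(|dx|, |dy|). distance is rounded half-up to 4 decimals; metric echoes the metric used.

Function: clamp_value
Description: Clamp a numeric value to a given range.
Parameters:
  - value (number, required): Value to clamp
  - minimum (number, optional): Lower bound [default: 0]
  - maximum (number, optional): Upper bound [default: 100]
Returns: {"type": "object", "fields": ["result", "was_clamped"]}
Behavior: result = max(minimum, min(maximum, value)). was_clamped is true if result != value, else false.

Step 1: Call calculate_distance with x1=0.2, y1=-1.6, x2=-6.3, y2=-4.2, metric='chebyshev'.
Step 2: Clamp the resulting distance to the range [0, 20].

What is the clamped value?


Step 1: calculate_distance (chebyshev)
  |dx| = |-6.3 - 0.2| = 6.5; |dy| = |-4.2 - -1.6| = 2.6
  chebyshev: max(6.5, 2.6) = 6.5
  Round to 4 decimals: 6.5
  -> distance = 6.5
Step 2: clamp_value(value=6.5, minimum=0, maximum=20)
  result = max(0, min(20, 6.5)) = max(0, 6.5) = 6.5
  was_clamped = (6.5 != 6.5) = false
  -> result = 6.5
6.5


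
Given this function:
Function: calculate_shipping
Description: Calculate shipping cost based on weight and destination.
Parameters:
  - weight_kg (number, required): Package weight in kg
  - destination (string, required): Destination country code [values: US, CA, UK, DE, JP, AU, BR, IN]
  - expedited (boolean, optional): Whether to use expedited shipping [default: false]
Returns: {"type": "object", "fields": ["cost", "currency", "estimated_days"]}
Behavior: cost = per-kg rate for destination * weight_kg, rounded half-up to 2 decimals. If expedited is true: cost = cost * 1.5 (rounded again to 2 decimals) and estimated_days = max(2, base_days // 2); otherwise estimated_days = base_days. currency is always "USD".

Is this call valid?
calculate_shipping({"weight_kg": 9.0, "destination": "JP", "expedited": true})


Checking all required parameters present and types match... All valid.
Valid


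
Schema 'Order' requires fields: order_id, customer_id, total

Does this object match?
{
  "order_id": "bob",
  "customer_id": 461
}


Checking required fields...
Missing: total
Invalid - missing required field 'total'


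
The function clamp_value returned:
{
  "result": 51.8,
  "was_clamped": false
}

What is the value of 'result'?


51.8


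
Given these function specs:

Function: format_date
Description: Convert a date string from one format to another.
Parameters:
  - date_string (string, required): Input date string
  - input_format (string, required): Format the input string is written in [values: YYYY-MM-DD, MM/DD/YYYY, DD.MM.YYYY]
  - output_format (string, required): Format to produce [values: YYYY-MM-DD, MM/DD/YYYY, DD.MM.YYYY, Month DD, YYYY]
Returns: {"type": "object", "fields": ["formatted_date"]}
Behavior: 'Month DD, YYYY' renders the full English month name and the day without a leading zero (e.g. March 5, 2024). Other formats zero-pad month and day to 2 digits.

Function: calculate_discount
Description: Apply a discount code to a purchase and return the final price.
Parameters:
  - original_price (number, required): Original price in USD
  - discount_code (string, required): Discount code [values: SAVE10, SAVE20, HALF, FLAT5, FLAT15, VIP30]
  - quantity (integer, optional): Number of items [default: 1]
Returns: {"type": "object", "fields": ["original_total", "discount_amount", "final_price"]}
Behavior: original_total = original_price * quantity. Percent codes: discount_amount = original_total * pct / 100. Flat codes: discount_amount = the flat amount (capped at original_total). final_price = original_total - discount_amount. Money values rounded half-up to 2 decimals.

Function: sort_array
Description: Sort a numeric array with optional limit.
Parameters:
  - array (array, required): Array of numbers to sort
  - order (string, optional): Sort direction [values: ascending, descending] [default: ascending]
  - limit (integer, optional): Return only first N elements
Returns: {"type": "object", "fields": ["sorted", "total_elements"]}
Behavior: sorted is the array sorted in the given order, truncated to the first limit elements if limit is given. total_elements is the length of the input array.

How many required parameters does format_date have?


Parameters of format_date: date_string (required), input_format (required), output_format (required)
Required count:
3


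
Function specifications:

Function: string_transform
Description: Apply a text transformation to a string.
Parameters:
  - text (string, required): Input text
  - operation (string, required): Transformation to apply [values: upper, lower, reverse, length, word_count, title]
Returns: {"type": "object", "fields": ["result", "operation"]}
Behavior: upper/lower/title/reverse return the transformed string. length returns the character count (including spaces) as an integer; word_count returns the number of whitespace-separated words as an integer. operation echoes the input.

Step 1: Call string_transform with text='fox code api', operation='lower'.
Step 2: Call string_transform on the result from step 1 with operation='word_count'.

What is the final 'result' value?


Step 1: string_transform(text='fox code api', operation='lower')
  -> result = 'fox code api'
Step 2: string_transform(text='fox code api', operation='word_count')
  words: fox, code, api -> 3
  -> result = 3
3


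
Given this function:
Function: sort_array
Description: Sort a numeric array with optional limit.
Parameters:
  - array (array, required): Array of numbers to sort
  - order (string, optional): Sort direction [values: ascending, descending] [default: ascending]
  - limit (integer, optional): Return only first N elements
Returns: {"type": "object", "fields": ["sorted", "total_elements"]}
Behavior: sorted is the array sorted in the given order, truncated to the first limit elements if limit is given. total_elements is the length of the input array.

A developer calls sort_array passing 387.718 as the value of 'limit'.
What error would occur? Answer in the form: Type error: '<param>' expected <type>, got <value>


Spec: 'limit' is declared as integer; 387.718 is a non-integer number.
Type error: 'limit' expected integer, got 387.718


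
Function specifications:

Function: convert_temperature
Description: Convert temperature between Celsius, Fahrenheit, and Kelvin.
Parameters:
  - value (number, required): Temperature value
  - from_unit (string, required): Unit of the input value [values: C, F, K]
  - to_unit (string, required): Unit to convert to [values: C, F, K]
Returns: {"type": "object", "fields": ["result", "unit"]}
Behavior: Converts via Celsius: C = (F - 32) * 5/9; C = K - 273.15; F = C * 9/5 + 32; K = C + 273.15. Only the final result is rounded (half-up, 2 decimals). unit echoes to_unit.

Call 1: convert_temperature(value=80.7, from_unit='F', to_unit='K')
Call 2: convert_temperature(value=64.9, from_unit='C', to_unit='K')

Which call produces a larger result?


Call 1:
  To C: (80.7 - 32) * 5/9 = 27.055556
  To K: 27.055556 + 273.15 = 300.205556
  Round to 2 decimals: 300.21
  -> 300.21 K
Call 2:
  Input already in C: 64.9
  To K: 64.9 + 273.15 = 338.05
  Round to 2 decimals: 338.05
  -> 338.05 K
Call 2 (338.05 K)


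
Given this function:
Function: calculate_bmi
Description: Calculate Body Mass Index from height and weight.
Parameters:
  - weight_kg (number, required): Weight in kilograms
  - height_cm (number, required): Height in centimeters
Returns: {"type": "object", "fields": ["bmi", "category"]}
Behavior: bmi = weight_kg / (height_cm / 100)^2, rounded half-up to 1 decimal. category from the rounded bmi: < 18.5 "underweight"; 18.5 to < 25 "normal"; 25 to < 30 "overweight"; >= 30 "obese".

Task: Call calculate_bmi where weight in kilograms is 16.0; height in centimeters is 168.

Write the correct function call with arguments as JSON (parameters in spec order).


Mapping each described value to its parameter name:
  'Weight in kilograms' -> weight_kg = 16.0
  'Height in centimeters' -> height_cm = 168
calculate_bmi({"weight_kg": 16.0, "height_cm": 168})


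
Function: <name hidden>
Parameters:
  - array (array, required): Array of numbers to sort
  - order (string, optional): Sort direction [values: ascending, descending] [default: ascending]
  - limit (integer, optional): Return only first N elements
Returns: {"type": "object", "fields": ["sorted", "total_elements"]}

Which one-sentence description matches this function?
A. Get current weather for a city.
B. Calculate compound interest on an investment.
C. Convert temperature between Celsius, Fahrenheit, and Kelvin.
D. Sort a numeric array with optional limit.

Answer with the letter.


Parameters array, order, limit and return ["sorted", "total_elements"] fit: Sort a numeric array with optional limit.
D


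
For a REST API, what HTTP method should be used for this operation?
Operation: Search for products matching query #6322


GET = read, POST = create, PUT = update/replace, DELETE = remove
This operation is a read.
GET


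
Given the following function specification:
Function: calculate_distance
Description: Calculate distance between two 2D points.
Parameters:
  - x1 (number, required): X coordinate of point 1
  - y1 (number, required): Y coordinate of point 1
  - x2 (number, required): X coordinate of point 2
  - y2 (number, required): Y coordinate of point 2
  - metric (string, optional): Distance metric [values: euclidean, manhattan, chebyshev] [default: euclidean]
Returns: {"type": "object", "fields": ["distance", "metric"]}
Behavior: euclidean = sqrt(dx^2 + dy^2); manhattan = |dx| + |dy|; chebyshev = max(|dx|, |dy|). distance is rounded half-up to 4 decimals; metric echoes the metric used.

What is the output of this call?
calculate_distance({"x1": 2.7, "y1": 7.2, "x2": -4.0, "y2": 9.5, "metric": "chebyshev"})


|dx| = |-4 - 2.7| = 6.7; |dy| = |9.5 - 7.2| = 2.3
chebyshev: max(6.7, 2.3) = 6.7
Round to 4 decimals: 6.7
Output:
{"distance": 6.7, "metric": "chebyshev"}


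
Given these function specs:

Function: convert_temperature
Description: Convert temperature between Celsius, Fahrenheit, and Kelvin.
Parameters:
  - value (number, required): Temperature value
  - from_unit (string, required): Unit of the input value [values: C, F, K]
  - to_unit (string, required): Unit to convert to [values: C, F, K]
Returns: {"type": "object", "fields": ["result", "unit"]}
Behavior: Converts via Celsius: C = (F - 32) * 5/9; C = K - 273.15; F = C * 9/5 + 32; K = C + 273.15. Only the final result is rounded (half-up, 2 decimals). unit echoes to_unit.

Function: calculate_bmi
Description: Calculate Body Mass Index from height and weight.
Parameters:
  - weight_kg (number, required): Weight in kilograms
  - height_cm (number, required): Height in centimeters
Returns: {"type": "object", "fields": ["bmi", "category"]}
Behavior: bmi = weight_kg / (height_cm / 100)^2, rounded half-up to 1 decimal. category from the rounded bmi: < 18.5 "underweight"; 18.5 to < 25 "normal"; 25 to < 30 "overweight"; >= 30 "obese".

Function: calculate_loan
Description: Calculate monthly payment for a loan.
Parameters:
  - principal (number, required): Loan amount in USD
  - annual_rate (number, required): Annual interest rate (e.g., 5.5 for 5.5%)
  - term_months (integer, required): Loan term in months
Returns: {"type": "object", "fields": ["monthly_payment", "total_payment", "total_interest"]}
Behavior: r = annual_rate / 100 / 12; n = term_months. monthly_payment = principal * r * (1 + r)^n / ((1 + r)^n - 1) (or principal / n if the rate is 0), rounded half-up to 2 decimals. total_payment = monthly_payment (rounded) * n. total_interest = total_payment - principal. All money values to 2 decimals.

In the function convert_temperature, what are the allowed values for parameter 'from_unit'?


The convert_temperature spec declares:
  - from_unit (string, required): Unit of the input value [values: C, F, K]
Allowed values:
C, F, K


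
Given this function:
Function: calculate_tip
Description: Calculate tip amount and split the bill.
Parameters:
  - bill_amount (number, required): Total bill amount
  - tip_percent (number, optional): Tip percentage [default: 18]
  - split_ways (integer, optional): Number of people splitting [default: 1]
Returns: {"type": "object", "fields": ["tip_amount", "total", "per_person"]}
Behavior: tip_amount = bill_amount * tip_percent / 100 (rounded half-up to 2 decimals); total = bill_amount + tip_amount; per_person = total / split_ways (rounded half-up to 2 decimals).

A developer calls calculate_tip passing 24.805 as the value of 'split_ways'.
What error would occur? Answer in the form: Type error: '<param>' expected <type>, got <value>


Spec: 'split_ways' is declared as integer; 24.805 is a non-integer number.
Type error: 'split_ways' expected integer, got 24.805


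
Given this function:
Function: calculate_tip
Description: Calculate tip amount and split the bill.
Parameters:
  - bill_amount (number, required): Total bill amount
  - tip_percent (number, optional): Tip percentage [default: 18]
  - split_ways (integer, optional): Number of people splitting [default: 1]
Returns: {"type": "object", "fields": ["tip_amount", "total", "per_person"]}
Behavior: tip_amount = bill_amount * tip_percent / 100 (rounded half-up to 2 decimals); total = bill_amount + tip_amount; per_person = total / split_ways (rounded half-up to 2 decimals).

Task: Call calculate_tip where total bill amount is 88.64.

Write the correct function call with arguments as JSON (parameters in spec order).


Mapping each described value to its parameter name:
  'Total bill amount' -> bill_amount = 88.64
calculate_tip({"bill_amount": 88.64})


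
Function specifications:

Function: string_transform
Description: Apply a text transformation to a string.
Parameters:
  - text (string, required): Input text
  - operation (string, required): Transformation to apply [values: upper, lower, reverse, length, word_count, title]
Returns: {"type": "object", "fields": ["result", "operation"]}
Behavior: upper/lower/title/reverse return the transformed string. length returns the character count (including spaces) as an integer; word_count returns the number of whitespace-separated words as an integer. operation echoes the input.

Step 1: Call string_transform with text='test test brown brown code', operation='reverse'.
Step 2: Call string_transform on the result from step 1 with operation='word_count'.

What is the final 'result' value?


Step 1: string_transform(text='test test brown brown code', operation='reverse')
  -> result = 'edoc nworb nworb tset tset'
Step 2: string_transform(text='edoc nworb nworb tset tset', operation='word_count')
  words: edoc, nworb, nworb, tset, tset -> 5
  -> result = 5
5


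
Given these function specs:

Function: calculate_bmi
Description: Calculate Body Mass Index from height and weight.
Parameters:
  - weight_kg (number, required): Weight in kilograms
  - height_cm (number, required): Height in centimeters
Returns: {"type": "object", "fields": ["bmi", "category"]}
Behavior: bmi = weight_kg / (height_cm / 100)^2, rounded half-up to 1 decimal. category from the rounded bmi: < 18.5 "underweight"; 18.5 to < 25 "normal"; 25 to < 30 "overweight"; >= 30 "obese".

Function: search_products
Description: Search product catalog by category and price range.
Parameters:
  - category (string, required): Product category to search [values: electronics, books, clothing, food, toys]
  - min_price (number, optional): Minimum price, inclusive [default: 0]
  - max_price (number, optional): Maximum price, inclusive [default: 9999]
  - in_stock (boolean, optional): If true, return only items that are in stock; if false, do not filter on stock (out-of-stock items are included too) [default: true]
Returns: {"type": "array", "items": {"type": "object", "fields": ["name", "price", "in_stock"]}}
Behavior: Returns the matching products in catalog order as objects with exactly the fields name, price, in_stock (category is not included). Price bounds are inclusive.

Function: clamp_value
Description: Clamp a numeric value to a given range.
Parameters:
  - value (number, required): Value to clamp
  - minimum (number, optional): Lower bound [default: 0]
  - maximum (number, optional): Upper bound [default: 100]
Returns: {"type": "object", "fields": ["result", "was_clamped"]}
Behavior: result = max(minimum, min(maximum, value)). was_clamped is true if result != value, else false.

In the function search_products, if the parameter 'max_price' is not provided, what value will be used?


The search_products spec declares:
  - max_price (number, optional): Maximum price, inclusive [default: 9999]
Default:
9999


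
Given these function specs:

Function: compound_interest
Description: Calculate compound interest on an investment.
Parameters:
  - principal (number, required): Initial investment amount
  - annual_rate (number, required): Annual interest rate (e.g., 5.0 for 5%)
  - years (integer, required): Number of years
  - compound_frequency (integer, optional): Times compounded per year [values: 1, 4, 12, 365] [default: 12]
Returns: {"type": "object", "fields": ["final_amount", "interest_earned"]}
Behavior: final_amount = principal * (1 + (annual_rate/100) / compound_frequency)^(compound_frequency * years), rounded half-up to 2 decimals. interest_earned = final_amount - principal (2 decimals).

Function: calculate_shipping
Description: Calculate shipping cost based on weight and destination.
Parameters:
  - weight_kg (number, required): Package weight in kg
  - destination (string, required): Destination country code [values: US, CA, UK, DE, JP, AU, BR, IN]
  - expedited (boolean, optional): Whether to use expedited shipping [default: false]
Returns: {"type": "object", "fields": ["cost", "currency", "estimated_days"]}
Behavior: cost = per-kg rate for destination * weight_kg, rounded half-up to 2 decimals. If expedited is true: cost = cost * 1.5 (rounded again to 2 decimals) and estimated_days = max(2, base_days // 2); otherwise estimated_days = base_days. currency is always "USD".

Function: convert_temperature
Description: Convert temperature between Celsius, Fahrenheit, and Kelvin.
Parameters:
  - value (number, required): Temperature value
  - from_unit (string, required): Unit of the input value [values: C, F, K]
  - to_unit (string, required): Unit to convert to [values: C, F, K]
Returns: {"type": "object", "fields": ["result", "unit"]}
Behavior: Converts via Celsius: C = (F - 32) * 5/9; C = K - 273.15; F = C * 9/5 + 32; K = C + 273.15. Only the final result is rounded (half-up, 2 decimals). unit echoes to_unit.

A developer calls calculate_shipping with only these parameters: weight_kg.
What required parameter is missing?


Required parameters: weight_kg, destination
Provided: weight_kg
Missing: destination
destination


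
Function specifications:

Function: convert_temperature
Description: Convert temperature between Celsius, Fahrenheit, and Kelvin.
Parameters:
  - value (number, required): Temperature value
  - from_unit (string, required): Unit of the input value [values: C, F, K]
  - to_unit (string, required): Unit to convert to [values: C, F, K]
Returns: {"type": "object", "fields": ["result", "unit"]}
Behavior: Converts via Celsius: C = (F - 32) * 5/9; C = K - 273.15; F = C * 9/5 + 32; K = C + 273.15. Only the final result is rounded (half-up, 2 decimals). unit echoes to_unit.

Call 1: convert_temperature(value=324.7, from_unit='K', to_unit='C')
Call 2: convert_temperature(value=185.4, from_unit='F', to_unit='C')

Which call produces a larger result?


Call 1:
  To C: 324.7 - 273.15 = 51.55
  Target is C: 51.55
  Round to 2 decimals: 51.55
  -> 51.55 C
Call 2:
  To C: (185.4 - 32) * 5/9 = 85.222222
  Target is C: 85.222222
  Round to 2 decimals: 85.22
  -> 85.22 C
Call 2 (85.22 C)


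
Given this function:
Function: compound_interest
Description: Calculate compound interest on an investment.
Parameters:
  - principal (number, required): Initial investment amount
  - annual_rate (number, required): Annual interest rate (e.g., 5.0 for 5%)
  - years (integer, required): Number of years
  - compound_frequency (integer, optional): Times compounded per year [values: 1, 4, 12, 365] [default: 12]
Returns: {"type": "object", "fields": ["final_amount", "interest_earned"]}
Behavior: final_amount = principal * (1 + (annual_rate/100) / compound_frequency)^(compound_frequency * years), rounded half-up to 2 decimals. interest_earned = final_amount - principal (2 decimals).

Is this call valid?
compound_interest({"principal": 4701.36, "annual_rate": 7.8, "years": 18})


Checking all required parameters present and types match... All valid.
Valid


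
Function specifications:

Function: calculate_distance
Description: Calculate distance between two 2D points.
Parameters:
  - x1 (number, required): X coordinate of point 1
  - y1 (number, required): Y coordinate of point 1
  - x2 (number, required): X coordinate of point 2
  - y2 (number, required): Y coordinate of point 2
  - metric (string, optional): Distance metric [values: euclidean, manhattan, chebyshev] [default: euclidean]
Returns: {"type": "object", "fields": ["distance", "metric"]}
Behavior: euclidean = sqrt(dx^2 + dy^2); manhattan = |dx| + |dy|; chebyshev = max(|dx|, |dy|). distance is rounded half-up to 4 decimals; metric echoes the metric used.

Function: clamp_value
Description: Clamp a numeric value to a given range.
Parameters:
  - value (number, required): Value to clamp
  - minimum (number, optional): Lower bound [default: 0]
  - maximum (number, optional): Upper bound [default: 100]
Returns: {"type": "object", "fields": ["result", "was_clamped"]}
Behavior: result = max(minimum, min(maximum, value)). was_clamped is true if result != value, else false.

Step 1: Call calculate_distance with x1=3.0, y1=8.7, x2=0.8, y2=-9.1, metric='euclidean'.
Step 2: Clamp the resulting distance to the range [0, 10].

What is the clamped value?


Step 1: calculate_distance (euclidean)
  |dx| = |0.8 - 3| = 2.2; |dy| = |-9.1 - 8.7| = 17.8
  euclidean: sqrt(2.2^2 + 17.8^2) = sqrt(321.68) = 17.93544
  Round to 4 decimals: 17.9354
  -> distance = 17.9354
Step 2: clamp_value(value=17.9354, minimum=0, maximum=10)
  result = max(0, min(10, 17.9354)) = max(0, 10) = 10
  was_clamped = (10 != 17.9354) = true
  -> result = 10
10


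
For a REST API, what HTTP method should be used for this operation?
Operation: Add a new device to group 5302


GET = read, POST = create, PUT = update/replace, DELETE = remove
This operation is a create.
POST


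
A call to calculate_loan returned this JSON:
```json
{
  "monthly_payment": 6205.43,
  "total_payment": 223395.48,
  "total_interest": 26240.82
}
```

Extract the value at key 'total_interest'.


26240.82


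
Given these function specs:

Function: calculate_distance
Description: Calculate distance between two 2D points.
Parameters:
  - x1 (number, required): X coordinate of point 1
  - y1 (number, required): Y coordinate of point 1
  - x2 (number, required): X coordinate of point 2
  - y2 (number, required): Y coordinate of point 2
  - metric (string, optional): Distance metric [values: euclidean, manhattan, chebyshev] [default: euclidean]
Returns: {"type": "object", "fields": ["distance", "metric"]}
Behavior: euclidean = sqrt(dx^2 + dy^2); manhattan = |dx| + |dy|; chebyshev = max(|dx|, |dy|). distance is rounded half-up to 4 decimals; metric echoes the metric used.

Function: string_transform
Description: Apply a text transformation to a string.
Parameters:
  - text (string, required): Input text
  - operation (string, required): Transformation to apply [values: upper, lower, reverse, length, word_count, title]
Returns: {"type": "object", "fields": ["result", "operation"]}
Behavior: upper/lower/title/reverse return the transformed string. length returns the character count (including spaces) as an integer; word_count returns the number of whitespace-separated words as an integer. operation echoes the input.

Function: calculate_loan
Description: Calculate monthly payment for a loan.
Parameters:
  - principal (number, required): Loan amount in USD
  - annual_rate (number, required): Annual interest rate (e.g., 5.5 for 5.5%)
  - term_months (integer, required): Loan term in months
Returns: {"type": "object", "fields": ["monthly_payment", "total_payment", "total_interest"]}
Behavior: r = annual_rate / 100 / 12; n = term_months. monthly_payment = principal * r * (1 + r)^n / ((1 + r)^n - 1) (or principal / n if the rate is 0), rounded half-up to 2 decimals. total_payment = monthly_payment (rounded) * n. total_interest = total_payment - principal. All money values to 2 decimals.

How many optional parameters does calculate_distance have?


Parameters of calculate_distance: x1 (required), y1 (required), x2 (required), y2 (required), metric (optional)
Optional count:
1


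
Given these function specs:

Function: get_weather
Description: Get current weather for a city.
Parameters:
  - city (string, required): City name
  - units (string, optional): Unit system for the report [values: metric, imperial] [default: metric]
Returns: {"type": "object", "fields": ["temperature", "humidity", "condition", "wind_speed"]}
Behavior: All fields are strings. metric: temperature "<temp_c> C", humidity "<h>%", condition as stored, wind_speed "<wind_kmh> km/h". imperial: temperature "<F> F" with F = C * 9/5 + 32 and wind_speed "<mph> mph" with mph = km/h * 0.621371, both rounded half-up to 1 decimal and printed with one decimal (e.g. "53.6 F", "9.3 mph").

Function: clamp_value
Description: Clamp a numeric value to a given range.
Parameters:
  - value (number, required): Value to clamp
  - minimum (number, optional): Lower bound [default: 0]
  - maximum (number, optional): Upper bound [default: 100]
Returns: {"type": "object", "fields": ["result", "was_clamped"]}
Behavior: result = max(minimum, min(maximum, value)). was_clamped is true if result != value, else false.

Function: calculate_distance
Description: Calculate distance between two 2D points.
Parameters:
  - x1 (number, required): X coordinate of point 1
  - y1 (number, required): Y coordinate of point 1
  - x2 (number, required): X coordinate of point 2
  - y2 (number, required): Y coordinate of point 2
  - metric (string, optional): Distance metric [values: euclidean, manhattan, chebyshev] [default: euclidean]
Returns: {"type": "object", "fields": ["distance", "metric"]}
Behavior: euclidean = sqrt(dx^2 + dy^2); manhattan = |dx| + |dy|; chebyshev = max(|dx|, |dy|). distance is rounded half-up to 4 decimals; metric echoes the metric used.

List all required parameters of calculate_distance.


Parameters of calculate_distance and their required/optional flag:
  x1: required
  y1: required
  x2: required
  y2: required
  metric: optional
x1, x2, y1, y2


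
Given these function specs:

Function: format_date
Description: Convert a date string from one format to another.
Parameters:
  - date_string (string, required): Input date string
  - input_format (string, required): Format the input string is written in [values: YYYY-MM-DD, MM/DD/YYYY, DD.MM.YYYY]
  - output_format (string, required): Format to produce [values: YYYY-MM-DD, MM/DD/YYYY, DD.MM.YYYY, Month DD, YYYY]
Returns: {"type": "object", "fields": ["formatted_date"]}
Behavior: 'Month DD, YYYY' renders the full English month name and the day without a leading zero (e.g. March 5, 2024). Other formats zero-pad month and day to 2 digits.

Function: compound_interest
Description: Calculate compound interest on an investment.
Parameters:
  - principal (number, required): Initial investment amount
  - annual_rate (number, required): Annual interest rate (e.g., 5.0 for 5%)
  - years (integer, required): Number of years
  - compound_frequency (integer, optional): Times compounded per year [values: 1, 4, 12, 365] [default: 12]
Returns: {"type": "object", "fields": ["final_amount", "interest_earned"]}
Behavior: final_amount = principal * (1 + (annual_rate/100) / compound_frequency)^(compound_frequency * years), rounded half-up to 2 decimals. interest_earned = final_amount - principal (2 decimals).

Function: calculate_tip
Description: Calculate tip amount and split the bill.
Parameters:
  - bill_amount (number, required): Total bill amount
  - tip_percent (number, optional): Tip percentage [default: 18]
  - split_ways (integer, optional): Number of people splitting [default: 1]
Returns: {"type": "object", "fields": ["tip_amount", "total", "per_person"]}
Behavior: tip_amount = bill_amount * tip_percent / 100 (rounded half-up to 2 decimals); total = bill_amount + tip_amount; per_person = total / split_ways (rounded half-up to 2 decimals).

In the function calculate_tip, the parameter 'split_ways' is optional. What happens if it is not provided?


The calculate_tip spec declares:
  - split_ways (integer, optional): Number of people splitting [default: 1]
It defaults to 1


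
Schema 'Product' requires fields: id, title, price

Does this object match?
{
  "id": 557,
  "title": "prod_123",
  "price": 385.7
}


Checking required fields... All present.
Valid - all required fields present


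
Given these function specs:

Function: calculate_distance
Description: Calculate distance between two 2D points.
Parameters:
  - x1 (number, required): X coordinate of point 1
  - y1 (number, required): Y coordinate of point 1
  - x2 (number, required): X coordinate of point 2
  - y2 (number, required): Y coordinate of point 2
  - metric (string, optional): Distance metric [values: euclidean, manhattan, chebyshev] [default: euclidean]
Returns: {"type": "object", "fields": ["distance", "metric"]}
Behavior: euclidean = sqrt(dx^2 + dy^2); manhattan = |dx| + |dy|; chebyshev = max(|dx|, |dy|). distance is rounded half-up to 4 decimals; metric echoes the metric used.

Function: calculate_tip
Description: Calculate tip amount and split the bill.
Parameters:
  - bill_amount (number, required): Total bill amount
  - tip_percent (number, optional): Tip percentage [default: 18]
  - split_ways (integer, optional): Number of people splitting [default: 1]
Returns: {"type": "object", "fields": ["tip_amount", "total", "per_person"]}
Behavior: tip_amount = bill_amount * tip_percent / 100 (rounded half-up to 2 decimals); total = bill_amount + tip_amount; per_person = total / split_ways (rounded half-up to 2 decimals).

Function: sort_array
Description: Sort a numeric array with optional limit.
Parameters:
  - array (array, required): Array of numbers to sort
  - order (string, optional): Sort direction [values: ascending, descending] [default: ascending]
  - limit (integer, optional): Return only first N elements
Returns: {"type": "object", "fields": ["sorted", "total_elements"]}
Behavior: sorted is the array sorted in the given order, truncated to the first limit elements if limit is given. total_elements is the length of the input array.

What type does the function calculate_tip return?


The calculate_tip spec declares Returns: {"type": "object", "fields": ["tip_amount", "total", "per_person"]}
Type:
object


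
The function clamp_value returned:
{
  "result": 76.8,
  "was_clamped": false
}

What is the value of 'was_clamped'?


false


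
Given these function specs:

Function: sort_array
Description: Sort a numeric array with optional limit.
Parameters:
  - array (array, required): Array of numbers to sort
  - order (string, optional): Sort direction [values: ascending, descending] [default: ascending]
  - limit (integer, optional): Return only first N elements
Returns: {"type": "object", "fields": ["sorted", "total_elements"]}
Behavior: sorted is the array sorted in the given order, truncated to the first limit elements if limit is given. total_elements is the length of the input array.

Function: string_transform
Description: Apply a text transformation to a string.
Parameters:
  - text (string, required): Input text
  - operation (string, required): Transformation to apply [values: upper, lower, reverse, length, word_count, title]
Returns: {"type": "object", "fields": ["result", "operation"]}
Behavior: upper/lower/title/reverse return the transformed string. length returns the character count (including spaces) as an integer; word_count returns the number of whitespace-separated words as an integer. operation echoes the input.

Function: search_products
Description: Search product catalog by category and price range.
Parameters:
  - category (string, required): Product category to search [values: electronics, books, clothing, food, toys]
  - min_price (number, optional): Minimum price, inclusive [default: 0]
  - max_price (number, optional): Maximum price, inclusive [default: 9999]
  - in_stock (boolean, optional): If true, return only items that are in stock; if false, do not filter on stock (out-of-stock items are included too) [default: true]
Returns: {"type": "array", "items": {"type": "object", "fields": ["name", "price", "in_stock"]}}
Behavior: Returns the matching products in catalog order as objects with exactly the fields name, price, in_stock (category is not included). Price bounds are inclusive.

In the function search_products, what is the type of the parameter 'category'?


The search_products spec declares:
  - category (string, required): Product category to search [values: electronics, books, clothing, food, toys]
Type:
string


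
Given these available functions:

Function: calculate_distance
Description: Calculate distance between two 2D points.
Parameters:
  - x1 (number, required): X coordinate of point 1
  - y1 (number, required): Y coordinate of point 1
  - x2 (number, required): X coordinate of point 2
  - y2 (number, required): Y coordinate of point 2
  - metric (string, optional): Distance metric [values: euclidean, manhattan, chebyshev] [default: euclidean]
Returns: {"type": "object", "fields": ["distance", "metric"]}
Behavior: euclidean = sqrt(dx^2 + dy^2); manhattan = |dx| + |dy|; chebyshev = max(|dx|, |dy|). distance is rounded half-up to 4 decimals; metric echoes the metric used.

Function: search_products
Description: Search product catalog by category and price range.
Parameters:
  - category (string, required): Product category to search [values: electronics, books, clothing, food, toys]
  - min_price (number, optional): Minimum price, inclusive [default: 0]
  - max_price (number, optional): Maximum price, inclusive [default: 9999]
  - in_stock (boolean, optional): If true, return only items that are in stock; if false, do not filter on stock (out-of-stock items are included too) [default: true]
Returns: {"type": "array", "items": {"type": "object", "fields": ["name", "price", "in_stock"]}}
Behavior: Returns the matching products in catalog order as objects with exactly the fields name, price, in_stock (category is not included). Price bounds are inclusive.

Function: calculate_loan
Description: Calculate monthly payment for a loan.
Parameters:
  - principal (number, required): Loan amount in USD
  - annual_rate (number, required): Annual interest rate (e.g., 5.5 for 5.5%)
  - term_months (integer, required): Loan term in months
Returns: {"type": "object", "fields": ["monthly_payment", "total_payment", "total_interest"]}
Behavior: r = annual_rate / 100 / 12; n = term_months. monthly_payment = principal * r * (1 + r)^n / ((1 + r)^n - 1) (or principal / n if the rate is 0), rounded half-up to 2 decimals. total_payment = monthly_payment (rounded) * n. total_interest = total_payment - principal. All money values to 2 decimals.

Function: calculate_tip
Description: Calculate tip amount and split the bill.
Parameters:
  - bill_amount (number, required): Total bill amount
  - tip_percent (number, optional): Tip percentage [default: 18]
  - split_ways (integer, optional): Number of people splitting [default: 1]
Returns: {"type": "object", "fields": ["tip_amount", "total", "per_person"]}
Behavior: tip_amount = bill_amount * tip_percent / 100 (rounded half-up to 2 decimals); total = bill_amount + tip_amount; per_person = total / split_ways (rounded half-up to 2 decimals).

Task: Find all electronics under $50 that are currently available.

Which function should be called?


The task needs a function whose description is: Search product catalog by category and price range.
search_products


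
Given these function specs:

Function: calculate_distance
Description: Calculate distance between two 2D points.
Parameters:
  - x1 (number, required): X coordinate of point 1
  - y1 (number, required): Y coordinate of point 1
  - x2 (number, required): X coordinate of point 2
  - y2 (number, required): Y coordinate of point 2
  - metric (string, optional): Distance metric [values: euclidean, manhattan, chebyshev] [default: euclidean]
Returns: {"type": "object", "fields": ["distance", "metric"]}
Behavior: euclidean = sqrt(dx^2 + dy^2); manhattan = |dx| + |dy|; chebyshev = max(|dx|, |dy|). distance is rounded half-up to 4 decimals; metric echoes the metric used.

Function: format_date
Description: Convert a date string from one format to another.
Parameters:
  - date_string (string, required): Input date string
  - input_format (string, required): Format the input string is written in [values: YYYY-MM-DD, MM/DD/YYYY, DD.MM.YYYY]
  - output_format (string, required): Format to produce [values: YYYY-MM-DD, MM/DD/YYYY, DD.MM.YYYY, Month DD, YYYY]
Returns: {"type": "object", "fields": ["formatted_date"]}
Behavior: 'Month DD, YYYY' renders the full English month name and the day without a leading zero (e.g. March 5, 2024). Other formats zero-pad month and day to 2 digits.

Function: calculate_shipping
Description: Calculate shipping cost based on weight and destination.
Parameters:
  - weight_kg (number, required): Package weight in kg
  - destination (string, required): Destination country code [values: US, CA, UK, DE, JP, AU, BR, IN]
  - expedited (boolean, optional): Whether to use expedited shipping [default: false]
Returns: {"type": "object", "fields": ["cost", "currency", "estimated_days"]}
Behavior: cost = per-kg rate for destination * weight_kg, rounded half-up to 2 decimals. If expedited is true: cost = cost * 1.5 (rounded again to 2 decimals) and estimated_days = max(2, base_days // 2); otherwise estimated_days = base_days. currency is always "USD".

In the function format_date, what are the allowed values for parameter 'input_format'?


The format_date spec declares:
  - input_format (string, required): Format the input string is written in [values: YYYY-MM-DD, MM/DD/YYYY, DD.MM.YYYY]
Allowed values:
YYYY-MM-DD, MM/DD/YYYY, DD.MM.YYYY
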